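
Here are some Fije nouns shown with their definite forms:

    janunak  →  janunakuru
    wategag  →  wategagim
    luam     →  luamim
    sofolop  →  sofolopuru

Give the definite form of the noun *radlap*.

radlapuru

The alternation tracks the final consonant of the stem — -uru when the stem ends in a voiceless consonant (*janunak*, *sofolop*); -im when the stem ends in a voiced consonant (*wategag*, *luam*).
*radlap* — final consonant /p/ (voiceless) → -uru → *radlapuru*.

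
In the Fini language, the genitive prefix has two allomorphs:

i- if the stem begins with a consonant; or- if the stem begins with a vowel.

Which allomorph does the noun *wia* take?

Since the first sound of *wia* is /w/ (a consonant), it takes i-.

i-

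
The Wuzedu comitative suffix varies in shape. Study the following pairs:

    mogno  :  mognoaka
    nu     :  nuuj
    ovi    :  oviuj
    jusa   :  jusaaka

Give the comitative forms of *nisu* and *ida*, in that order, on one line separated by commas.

nisuuj, idaaka

The suffix is conditioned by the last vowel: -uj when the last vowel of the stem is a high vowel (*nu*, *ovi*); -aka when the last vowel of the stem is a non-high vowel (*mogno*, *jusa*).
The last vowel of *nisu* is /u/, which is a high vowel, so the suffix is -uj, giving *nisuuj*.
*ida* — last vowel /a/ (a non-high vowel) → -aka → *idaaka*.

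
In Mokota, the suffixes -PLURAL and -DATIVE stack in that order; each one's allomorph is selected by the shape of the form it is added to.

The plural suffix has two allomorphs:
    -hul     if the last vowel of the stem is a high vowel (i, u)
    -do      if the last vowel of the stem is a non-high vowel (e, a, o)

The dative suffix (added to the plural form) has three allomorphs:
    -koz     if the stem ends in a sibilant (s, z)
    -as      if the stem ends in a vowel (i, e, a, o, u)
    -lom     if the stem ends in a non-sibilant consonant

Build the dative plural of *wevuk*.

wevukhullom

*wevuk* — last vowel /u/ (a high vowel) → -hul → *wevukhul*.
The plural form *wevukhul* — final sound /l/ (a non-sibilant consonant) → -lom → *wevukhullom*.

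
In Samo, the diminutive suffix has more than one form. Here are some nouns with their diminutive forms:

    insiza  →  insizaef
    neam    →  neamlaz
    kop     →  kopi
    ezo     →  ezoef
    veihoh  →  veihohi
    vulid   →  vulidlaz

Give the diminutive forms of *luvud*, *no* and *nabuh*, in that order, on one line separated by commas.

luvudlaz, noef, nabuhi

Looking at the final sound of each stem: -i when the stem ends in a voiceless consonant (*kop*, *veihoh*); -laz when the stem ends in a voiced consonant (*neam*, *vulid*); -ef when the stem ends in a vowel (*insiza*, *ezo*).
*luvud*: final sound = /d/, a voiced consonant → -laz → *luvudlaz*.
*no*: final sound = /o/, a vowel → -ef → *noef*.
*nabuh*: final sound = /h/, a voiceless consonant → -i → *nabuhi*.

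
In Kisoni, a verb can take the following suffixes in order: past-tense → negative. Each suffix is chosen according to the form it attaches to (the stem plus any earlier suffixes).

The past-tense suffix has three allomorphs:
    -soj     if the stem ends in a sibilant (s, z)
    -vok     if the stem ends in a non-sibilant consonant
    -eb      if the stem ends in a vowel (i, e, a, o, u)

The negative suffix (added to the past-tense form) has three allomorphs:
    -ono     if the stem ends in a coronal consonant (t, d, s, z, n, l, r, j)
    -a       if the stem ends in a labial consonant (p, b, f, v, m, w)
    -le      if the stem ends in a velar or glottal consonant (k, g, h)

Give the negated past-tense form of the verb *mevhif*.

*mevhif* — final sound /f/ (a non-sibilant consonant) → -vok → *mevhifvok*.
The final consonant of the past-tense form *mevhifvok* is /k/, which is velar/glottal, so the negative suffix is -le, giving *mevhifvokle*.

mevhifvokle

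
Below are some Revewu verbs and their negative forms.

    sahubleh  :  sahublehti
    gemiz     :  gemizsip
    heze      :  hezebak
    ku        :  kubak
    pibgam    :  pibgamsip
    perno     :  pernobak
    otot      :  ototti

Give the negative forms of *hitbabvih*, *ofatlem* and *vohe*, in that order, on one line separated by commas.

hitbabvihti, ofatlemsip, vohebak

The suffix is conditioned by the final sound: -ti when the stem ends in a voiceless consonant (*sahubleh*, *otot*); -sip when the stem ends in a voiced consonant (*gemiz*, *pibgam*); -bak when the stem ends in a vowel (*heze*, *ku*, *perno*).
*hitbabvih*: final sound = /h/, a voiceless consonant → -ti → *hitbabvihti*.
Since the final sound of *ofatlem* is /m/ (a voiced consonant), it takes -sip, giving *ofatlemsip*.
The final sound of *vohe* is /e/, which is a vowel, so the suffix is -bak, giving *vohebak*.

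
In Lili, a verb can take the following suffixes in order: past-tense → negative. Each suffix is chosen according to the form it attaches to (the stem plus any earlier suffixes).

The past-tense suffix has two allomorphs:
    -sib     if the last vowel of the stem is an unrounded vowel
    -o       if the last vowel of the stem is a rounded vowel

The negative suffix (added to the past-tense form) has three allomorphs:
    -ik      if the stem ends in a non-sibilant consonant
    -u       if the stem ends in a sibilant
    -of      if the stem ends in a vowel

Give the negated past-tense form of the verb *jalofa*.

jalofasibik

The last vowel of *jalofa* is /a/, which is an unrounded vowel, so the past-tense suffix is -sib, giving *jalofasib*.
The past-tense form *jalofasib* — final sound /b/ (a non-sibilant consonant) → -ik → *jalofasibik*.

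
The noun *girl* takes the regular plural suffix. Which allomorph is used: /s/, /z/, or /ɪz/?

/z/

The stem *girl* ends in a voiced non-sibilant sound.
The plural suffix surfaces as /ɪz/ after sibilants, /s/ after other voiceless consonants, and /z/ after other voiced sounds.
So the plural -s on *girl* is pronounced /z/.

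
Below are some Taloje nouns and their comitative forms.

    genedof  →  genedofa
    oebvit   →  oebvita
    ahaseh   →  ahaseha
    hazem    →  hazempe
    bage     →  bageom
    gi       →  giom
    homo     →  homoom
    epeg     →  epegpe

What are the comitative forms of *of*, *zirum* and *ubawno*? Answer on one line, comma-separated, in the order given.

ofa, zirumpe, ubawnoom

The pattern is voicing of the final sound: -a when the stem ends in a voiceless consonant (*genedof*, *oebvit*, *ahaseh*); -pe when the stem ends in a voiced consonant (*hazem*, *epeg*); -om when the stem ends in a vowel (*bage*, *gi*, *homo*).
Since the final sound of *of* is /f/ (a voiceless consonant), it takes -a, giving *ofa*.
The final sound of *zirum* is /m/, which is a voiced consonant, so the suffix is -pe, giving *zirumpe*.
The final sound of *ubawno* is /o/, which is a vowel, so the suffix is -om, giving *ubawnoom*.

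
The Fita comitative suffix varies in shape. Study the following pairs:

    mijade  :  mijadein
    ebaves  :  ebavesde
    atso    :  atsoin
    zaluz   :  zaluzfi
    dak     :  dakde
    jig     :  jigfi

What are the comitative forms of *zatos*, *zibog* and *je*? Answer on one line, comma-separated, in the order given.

The suffix is conditioned by the final sound: -de when the stem ends in a voiceless consonant (*ebaves*, *dak*); -fi when the stem ends in a voiced consonant (*zaluz*, *jig*); -in when the stem ends in a vowel (*mijade*, *atso*).
*zatos*: final sound = /s/, a voiceless consonant → -de → *zatosde*.
The final sound of *zibog* is /g/, which is a voiced consonant, so the suffix is -fi, giving *zibogfi*.
The final sound of *je* is /e/, which is a vowel, so the suffix is -in, giving *jein*.

zatosde, zibogfi, jein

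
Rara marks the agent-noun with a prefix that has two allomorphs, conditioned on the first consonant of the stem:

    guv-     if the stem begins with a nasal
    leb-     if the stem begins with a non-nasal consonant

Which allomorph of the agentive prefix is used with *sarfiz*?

*sarfiz*: first consonant = /s/, non-nasal → leb-.

leb-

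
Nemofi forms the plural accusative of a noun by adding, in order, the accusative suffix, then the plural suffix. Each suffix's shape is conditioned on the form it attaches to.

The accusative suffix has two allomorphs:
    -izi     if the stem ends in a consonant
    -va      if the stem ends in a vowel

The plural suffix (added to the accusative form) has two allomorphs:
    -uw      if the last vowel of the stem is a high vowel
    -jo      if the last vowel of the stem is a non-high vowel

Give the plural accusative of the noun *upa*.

upavajo

*upa*: final sound = /a/, a vowel → -va → *upava*.
Since the last vowel of the accusative form *upava* is /a/ (a non-high vowel), it takes -jo, giving *upavajo*.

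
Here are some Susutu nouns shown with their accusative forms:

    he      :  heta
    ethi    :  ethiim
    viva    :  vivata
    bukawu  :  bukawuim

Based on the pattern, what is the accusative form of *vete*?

veteta

The alternation tracks the last vowel of the stem — -im when the last vowel of the stem is a high vowel (*ethi*, *bukawu*); -ta when the last vowel of the stem is a non-high vowel (*he*, *viva*).
The last vowel of *vete* is /e/, which is a non-high vowel, so the suffix is -ta, giving *veteta*.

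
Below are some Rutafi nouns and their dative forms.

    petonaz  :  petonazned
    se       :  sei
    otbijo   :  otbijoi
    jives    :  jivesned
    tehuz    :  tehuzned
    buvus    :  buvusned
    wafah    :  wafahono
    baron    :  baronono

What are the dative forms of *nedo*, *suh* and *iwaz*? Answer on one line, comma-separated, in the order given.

nedoi, suhono, iwazned

The suffix is conditioned by the final sound: -ned when the stem ends in a sibilant (*petonaz*, *jives*, *tehuz*, *buvus*); -ono when the stem ends in a non-sibilant consonant (*wafah*, *baron*); -i when the stem ends in a vowel (*se*, *otbijo*).
*nedo*: final sound = /o/, a vowel → -i → *nedoi*.
Since the final sound of *suh* is /h/ (a non-sibilant consonant), it takes -ono, giving *suhono*.
*iwaz*: final sound = /z/, a sibilant → -ned → *iwazned*.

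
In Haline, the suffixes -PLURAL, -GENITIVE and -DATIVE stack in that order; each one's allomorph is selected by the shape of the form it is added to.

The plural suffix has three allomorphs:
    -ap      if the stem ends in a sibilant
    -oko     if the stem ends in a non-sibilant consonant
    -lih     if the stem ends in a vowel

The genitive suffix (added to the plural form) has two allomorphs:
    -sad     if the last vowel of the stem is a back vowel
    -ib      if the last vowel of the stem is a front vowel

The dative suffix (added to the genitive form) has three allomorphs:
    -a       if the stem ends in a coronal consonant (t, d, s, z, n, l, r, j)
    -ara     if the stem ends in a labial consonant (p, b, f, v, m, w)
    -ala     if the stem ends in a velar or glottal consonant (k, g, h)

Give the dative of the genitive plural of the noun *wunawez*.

*wunawez*: final sound = /z/, a sibilant → -ap → *wunawezap*.
Since the last vowel of the plural form *wunawezap* is /a/ (a back vowel), it takes -sad, giving *wunawezapsad*.
The genitive form *wunawezapsad*: final consonant = /d/, coronal → -a → *wunawezapsada*.

wunawezapsada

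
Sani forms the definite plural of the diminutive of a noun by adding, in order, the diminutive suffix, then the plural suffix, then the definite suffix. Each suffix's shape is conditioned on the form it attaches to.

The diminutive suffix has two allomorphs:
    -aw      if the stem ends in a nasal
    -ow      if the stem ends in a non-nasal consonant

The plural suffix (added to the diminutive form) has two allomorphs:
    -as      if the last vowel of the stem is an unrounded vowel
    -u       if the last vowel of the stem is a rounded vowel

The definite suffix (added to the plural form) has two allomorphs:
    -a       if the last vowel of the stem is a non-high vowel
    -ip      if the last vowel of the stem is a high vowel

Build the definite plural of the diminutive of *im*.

imawasa

Since the final consonant of *im* is /m/ (a nasal), it takes -aw, giving *imaw*.
The last vowel of the diminutive form *imaw* is /a/, which is an unrounded vowel, so the plural suffix is -as, giving *imawas*.
The plural form *imawas*: last vowel = /a/, a non-high vowel → -a → *imawasa*.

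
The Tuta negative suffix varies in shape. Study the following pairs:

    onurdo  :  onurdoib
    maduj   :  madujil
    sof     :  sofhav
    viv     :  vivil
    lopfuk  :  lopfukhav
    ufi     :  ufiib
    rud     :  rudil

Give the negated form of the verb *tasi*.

The pattern is voicing of the final sound: -hav when the stem ends in a voiceless consonant (*sof*, *lopfuk*); -il when the stem ends in a voiced consonant (*maduj*, *viv*, *rud*); -ib when the stem ends in a vowel (*onurdo*, *ufi*).
The final sound of *tasi* is /i/, which is a vowel, so the suffix is -ib, giving *tasiib*.

tasiib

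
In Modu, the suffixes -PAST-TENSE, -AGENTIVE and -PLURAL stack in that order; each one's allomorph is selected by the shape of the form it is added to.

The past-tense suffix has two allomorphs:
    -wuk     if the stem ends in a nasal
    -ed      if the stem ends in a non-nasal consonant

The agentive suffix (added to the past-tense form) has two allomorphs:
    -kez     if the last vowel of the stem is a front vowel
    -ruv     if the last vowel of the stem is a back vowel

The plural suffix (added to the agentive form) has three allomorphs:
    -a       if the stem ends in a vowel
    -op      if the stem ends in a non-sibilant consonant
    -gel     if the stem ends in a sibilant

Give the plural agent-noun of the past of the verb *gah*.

*gah* — final consonant /h/ (non-nasal) → -ed → *gahed*.
Since the last vowel of the past-tense form *gahed* is /e/ (a front vowel), it takes -kez, giving *gahedkez*.
Since the final sound of the agentive form *gahedkez* is /z/ (a sibilant), it takes -gel, giving *gahedkezgel*.

gahedkezgel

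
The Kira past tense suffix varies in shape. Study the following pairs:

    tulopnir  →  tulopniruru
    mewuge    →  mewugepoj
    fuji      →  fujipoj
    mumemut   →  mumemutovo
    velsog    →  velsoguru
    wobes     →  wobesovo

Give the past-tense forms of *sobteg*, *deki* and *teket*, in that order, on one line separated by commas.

Looking at the final sound of each stem: -ovo when the stem ends in a voiceless consonant (*mumemut*, *wobes*); -uru when the stem ends in a voiced consonant (*tulopnir*, *velsog*); -poj when the stem ends in a vowel (*mewuge*, *fuji*).
*sobteg*: final sound = /g/, a voiced consonant → -uru → *sobteguru*.
*deki*: final sound = /i/, a vowel → -poj → *dekipoj*.
*teket*: final sound = /t/, a voiceless consonant → -ovo → *teketovo*.

sobteguru, dekipoj, teketovo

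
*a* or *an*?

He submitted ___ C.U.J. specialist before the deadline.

a

The indefinite article is chosen by the initial *sound* of the following word, not its spelling.
The initialism *C.U.J.* is read letter by letter; the first letter, C, is pronounced /siː/, which begins with a consonant sound.
So the article is *a*: He submitted a C.U.J. specialist before the deadline.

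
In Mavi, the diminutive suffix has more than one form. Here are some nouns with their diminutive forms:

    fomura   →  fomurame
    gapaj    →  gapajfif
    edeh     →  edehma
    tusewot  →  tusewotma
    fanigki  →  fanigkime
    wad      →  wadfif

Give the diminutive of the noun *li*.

lime

The suffix is conditioned by the final sound: -ma when the stem ends in a voiceless consonant (*edeh*, *tusewot*); -fif when the stem ends in a voiced consonant (*gapaj*, *wad*); -me when the stem ends in a vowel (*fomura*, *fanigki*).
*li*: final sound = /i/, a vowel → -me → *lime*.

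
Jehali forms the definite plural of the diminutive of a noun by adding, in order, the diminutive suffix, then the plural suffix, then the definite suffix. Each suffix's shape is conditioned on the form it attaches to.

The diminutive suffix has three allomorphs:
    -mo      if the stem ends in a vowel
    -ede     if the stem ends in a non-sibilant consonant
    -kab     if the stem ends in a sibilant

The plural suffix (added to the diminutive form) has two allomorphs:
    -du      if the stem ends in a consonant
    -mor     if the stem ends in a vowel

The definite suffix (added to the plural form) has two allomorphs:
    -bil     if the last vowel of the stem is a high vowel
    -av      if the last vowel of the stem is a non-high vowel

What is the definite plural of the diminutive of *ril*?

riledemorav

Since the final sound of *ril* is /l/ (a non-sibilant consonant), it takes -ede, giving *rilede*.
Since the final sound of the diminutive form *rilede* is /e/ (a vowel), it takes -mor, giving *riledemor*.
The last vowel of the plural form *riledemor* is /o/, which is a non-high vowel, so the definite suffix is -av, giving *riledemorav*.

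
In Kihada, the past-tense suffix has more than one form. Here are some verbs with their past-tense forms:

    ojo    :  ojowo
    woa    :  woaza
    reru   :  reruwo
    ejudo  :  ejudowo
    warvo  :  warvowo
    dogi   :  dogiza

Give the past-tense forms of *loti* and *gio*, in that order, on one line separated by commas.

The pattern is rounding harmony: -wo when the last vowel of the stem is a rounded vowel (*ojo*, *reru*, *ejudo*, *warvo*); -za when the last vowel of the stem is an unrounded vowel (*woa*, *dogi*).
*loti*: last vowel = /i/, an unrounded vowel → -za → *lotiza*.
*gio*: last vowel = /o/, a rounded vowel → -wo → *giowo*.

lotiza, giowo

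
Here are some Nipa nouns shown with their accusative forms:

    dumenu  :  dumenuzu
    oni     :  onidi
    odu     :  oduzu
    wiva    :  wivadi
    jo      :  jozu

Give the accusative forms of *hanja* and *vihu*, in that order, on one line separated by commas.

The alternation tracks the last vowel of the stem — -zu when the last vowel of the stem is a rounded vowel (*dumenu*, *odu*, *jo*); -di when the last vowel of the stem is an unrounded vowel (*oni*, *wiva*).
*hanja* — last vowel /a/ (an unrounded vowel) → -di → *hanjadi*.
The last vowel of *vihu* is /u/, which is a rounded vowel, so the suffix is -zu, giving *vihuzu*.

hanjadi, vihuzu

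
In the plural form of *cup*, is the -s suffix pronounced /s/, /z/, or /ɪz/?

The stem *cup* ends in a voiceless non-sibilant consonant.
The plural suffix surfaces as /ɪz/ after sibilants, /s/ after other voiceless consonants, and /z/ after other voiced sounds.
So the plural -s on *cup* is pronounced /s/.

/s/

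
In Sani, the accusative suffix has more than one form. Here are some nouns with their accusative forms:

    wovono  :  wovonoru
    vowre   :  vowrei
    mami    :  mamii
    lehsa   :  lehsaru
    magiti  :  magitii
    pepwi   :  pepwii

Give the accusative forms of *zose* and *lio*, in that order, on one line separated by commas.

zosei, lioru

The suffix is conditioned by the last vowel: -i when the last vowel of the stem is a front vowel (*vowre*, *mami*, *magiti*, *pepwi*); -ru when the last vowel of the stem is a back vowel (*wovono*, *lehsa*).
*zose* — last vowel /e/ (a front vowel) → -i → *zosei*.
*lio*: last vowel = /o/, a back vowel → -ru → *lioru*.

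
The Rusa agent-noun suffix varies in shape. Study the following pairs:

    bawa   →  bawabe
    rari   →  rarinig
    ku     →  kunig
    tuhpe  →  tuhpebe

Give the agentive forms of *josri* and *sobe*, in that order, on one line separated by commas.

josrinig, sobebe

The pattern is height harmony: -nig when the last vowel of the stem is a high vowel (*rari*, *ku*); -be when the last vowel of the stem is a non-high vowel (*bawa*, *tuhpe*).
*josri* — last vowel /i/ (a high vowel) → -nig → *josrinig*.
*sobe*: last vowel = /e/, a non-high vowel → -be → *sobebe*.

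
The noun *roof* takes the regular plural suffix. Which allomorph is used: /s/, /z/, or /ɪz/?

The stem *roof* ends in a voiceless non-sibilant consonant.
The plural suffix surfaces as /ɪz/ after sibilants, /s/ after other voiceless consonants, and /z/ after other voiced sounds.
So the plural -s on *roof* is pronounced /s/.

/s/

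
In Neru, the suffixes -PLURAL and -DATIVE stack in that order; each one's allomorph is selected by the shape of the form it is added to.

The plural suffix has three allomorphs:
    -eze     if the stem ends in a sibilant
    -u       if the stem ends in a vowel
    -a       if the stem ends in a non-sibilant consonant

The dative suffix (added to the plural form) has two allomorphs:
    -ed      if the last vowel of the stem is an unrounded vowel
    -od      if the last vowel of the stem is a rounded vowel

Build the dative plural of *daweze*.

dawezeuod

Since the final sound of *daweze* is /e/ (a vowel), it takes -u, giving *dawezeu*.
The last vowel of the plural form *dawezeu* is /u/, which is a rounded vowel, so the dative suffix is -od, giving *dawezeuod*.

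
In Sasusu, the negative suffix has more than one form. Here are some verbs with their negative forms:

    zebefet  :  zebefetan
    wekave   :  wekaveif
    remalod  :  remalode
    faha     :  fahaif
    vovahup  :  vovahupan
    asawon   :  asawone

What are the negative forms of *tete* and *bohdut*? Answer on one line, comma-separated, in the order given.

teteif, bohdutan

The pattern is voicing of the final sound: -an when the stem ends in a voiceless consonant (*zebefet*, *vovahup*); -e when the stem ends in a voiced consonant (*remalod*, *asawon*); -if when the stem ends in a vowel (*wekave*, *faha*).
Since the final sound of *tete* is /e/ (a vowel), it takes -if, giving *teteif*.
*bohdut* — final sound /t/ (a voiceless consonant) → -an → *bohdutan*.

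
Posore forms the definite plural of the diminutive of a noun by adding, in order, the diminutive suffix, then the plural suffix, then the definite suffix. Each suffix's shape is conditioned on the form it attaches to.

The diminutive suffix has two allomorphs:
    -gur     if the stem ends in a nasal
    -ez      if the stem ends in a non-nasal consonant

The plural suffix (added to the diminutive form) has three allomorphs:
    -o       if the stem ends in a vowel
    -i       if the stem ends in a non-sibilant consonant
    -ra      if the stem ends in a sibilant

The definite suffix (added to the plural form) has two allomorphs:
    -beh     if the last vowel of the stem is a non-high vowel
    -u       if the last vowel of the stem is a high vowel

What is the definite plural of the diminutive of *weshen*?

The final consonant of *weshen* is /n/, which is a nasal, so the diminutive suffix is -gur, giving *weshengur*.
The diminutive form *weshengur* — final sound /r/ (a non-sibilant consonant) → -i → *weshenguri*.
The plural form *weshenguri*: last vowel = /i/, a high vowel → -u → *weshenguriu*.

weshenguriu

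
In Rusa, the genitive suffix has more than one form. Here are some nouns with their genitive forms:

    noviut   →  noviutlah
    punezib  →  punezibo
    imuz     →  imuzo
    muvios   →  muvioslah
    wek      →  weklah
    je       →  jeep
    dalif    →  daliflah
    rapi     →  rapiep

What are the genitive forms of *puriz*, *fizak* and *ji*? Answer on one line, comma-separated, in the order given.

purizo, fizaklah, jiep

The alternation tracks the final sound of the stem — -lah when the stem ends in a voiceless consonant (*noviut*, *muvios*, *wek*, *dalif*); -o when the stem ends in a voiced consonant (*punezib*, *imuz*); -ep when the stem ends in a vowel (*je*, *rapi*).
Since the final sound of *puriz* is /z/ (a voiced consonant), it takes -o, giving *purizo*.
The final sound of *fizak* is /k/, which is a voiceless consonant, so the suffix is -lah, giving *fizaklah*.
Since the final sound of *ji* is /i/ (a vowel), it takes -ep, giving *jiep*.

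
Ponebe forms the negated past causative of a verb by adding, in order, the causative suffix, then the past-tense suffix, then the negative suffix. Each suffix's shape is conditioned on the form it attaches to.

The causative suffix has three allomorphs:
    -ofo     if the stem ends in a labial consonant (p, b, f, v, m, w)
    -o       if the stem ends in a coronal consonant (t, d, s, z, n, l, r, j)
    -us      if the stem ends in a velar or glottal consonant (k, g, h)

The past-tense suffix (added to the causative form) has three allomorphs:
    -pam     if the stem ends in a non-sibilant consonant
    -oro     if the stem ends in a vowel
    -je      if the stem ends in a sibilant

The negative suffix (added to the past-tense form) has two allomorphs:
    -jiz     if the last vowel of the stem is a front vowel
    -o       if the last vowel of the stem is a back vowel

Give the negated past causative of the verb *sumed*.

The final consonant of *sumed* is /d/, which is coronal, so the causative suffix is -o, giving *sumedo*.
The causative form *sumedo*: final sound = /o/, a vowel → -oro → *sumedooro*.
Since the last vowel of the past-tense form *sumedooro* is /o/ (a back vowel), it takes -o, giving *sumedooroo*.

sumedooroo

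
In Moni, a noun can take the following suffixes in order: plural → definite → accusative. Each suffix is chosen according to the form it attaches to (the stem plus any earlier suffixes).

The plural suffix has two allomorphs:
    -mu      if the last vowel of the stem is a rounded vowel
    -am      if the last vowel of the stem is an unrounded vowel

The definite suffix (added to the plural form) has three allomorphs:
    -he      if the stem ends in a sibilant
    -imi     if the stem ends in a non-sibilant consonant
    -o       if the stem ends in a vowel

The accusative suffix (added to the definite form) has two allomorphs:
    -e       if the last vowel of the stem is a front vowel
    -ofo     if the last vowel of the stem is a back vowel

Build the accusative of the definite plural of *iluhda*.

The last vowel of *iluhda* is /a/, which is an unrounded vowel, so the plural suffix is -am, giving *iluhdaam*.
Since the final sound of the plural form *iluhdaam* is /m/ (a non-sibilant consonant), it takes -imi, giving *iluhdaamimi*.
The last vowel of the definite form *iluhdaamimi* is /i/, which is a front vowel, so the accusative suffix is -e, giving *iluhdaamimie*.

iluhdaamimie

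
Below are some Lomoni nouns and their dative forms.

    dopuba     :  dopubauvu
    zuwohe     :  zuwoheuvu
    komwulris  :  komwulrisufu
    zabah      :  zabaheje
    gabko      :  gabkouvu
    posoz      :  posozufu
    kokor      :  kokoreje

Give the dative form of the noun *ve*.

The suffix is conditioned by the final sound: -ufu when the stem ends in a sibilant (*komwulris*, *posoz*); -eje when the stem ends in a non-sibilant consonant (*zabah*, *kokor*); -uvu when the stem ends in a vowel (*dopuba*, *zuwohe*, *gabko*).
*ve*: final sound = /e/, a vowel → -uvu → *veuvu*.

veuvu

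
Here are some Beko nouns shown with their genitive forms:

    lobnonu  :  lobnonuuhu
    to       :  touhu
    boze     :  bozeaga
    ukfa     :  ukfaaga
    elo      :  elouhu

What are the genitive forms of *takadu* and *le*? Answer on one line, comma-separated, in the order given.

takaduuhu, leaga

The alternation tracks the last vowel of the stem — -uhu when the last vowel of the stem is a rounded vowel (*lobnonu*, *to*, *elo*); -aga when the last vowel of the stem is an unrounded vowel (*boze*, *ukfa*).
*takadu*: last vowel = /u/, a rounded vowel → -uhu → *takaduuhu*.
The last vowel of *le* is /e/, which is an unrounded vowel, so the suffix is -aga, giving *leaga*.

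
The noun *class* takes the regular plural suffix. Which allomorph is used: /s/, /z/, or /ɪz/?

/ɪz/

The stem *class* ends in a sibilant (/s, z, ʃ, ʒ, tʃ, dʒ/).
The plural suffix surfaces as /ɪz/ after sibilants, /s/ after other voiceless consonants, and /z/ after other voiced sounds.
So the plural -s on *class* is pronounced /ɪz/.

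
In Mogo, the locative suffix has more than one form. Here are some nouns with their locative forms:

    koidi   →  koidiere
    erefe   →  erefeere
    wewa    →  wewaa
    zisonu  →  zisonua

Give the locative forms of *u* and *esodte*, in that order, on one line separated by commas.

The alternation tracks the last vowel of the stem — -ere when the last vowel of the stem is a front vowel (*koidi*, *erefe*); -a when the last vowel of the stem is a back vowel (*wewa*, *zisonu*).
Since the last vowel of *u* is /u/ (a back vowel), it takes -a, giving *ua*.
Since the last vowel of *esodte* is /e/ (a front vowel), it takes -ere, giving *esodteere*.

ua, esodteere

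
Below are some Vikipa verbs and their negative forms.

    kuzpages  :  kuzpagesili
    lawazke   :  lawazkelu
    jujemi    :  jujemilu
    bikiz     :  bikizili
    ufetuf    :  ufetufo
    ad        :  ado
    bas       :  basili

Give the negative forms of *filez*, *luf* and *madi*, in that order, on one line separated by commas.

The alternation tracks the final sound of the stem — -ili when the stem ends in a sibilant (*kuzpages*, *bikiz*, *bas*); -o when the stem ends in a non-sibilant consonant (*ufetuf*, *ad*); -lu when the stem ends in a vowel (*lawazke*, *jujemi*).
*filez* — final sound /z/ (a sibilant) → -ili → *filezili*.
Since the final sound of *luf* is /f/ (a non-sibilant consonant), it takes -o, giving *lufo*.
*madi* — final sound /i/ (a vowel) → -lu → *madilu*.

filezili, lufo, madilu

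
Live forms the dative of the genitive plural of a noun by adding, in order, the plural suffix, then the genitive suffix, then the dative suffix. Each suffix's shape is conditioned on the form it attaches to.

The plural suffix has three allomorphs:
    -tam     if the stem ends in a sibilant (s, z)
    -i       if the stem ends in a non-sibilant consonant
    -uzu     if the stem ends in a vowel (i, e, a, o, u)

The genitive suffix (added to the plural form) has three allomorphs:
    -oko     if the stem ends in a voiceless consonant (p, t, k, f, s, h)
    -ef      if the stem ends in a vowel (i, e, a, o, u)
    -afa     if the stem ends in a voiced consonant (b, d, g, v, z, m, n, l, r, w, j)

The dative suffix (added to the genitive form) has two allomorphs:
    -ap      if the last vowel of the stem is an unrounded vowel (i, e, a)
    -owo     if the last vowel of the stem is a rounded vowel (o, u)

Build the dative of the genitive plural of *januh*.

*januh*: final sound = /h/, a non-sibilant consonant → -i → *januhi*.
Since the final sound of the plural form *januhi* is /i/ (a vowel), it takes -ef, giving *januhief*.
The last vowel of the genitive form *januhief* is /e/, which is an unrounded vowel, so the dative suffix is -ap, giving *januhiefap*.

januhiefap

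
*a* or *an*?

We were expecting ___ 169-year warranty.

The indefinite article is chosen by the initial *sound* of the following word, not its spelling.
The number *169* is spoken "one hundred …", beginning with /wʌn/ — a consonant sound.
So the article is *a*: We were expecting a 169-year warranty.

a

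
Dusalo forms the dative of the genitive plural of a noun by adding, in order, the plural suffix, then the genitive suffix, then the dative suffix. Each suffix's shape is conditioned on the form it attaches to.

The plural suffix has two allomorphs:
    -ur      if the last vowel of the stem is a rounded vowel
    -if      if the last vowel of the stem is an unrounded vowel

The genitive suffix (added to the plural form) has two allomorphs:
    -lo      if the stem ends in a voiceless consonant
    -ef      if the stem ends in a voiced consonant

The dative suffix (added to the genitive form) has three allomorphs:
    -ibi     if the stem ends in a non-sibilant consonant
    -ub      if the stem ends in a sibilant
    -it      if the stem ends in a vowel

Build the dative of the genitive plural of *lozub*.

*lozub*: last vowel = /u/, a rounded vowel → -ur → *lozubur*.
The plural form *lozubur*: final consonant = /r/, voiced → -ef → *lozuburef*.
The genitive form *lozuburef*: final sound = /f/, a non-sibilant consonant → -ibi → *lozuburefibi*.

lozuburefibi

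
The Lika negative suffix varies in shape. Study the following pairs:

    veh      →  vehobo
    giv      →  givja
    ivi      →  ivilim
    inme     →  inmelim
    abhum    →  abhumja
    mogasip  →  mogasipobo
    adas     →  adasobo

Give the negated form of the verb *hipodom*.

The suffix is conditioned by the final sound: -obo when the stem ends in a voiceless consonant (*veh*, *mogasip*, *adas*); -ja when the stem ends in a voiced consonant (*giv*, *abhum*); -lim when the stem ends in a vowel (*ivi*, *inme*).
The final sound of *hipodom* is /m/, which is a voiced consonant, so the suffix is -ja, giving *hipodomja*.

hipodomja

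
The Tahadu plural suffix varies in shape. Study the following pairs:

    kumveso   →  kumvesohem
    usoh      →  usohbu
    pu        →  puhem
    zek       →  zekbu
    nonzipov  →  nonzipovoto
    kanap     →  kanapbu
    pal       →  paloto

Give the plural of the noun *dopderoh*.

The alternation tracks the final sound of the stem — -bu when the stem ends in a voiceless consonant (*usoh*, *zek*, *kanap*); -oto when the stem ends in a voiced consonant (*nonzipov*, *pal*); -hem when the stem ends in a vowel (*kumveso*, *pu*).
The final sound of *dopderoh* is /h/, which is a voiceless consonant, so the suffix is -bu, giving *dopderohbu*.

dopderohbu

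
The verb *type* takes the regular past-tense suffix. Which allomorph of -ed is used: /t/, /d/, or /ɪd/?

The stem *type* ends in a voiceless consonant other than /t/.
The -ed suffix is realized as /ɪd/ after /t, d/; as /t/ after other voiceless consonants; and as /d/ after other voiced sounds.
So -ed on *type* is pronounced /t/.

/t/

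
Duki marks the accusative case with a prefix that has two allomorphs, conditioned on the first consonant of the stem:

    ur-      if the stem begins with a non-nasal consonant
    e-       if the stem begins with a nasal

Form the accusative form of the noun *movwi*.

The first consonant of *movwi* is /m/, which is a nasal, so the prefix is e-, giving *emovwi*.

emovwi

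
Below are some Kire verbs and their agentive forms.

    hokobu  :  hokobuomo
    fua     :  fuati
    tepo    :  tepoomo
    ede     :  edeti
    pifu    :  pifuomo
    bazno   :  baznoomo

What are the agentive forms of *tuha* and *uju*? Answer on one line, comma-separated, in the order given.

Looking at the last vowel of each stem: -omo when the last vowel of the stem is a rounded vowel (*hokobu*, *tepo*, *pifu*, *bazno*); -ti when the last vowel of the stem is an unrounded vowel (*fua*, *ede*).
Since the last vowel of *tuha* is /a/ (an unrounded vowel), it takes -ti, giving *tuhati*.
*uju*: last vowel = /u/, a rounded vowel → -omo → *ujuomo*.

tuhati, ujuomo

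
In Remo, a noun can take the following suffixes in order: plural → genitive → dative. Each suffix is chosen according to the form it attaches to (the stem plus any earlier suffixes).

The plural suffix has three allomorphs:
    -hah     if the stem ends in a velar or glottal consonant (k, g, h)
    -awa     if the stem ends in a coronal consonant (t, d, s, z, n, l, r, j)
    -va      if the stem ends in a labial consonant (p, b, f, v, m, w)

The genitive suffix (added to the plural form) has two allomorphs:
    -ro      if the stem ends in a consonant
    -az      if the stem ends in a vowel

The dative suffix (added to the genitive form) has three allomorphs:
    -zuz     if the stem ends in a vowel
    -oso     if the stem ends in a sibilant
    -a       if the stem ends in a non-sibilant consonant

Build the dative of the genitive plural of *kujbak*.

The final consonant of *kujbak* is /k/, which is velar/glottal, so the plural suffix is -hah, giving *kujbakhah*.
The plural form *kujbakhah*: final sound = /h/, a consonant → -ro → *kujbakhahro*.
The genitive form *kujbakhahro* — final sound /o/ (a vowel) → -zuz → *kujbakhahrozuz*.

kujbakhahrozuz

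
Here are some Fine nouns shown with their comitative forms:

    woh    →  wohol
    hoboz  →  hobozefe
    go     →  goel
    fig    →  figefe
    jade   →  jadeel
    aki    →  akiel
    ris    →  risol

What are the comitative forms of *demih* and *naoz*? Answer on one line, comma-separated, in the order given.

demihol, naozefe

Looking at the final sound of each stem: -ol when the stem ends in a voiceless consonant (*woh*, *ris*); -efe when the stem ends in a voiced consonant (*hoboz*, *fig*); -el when the stem ends in a vowel (*go*, *jade*, *aki*).
The final sound of *demih* is /h/, which is a voiceless consonant, so the suffix is -ol, giving *demihol*.
*naoz* — final sound /z/ (a voiced consonant) → -efe → *naozefe*.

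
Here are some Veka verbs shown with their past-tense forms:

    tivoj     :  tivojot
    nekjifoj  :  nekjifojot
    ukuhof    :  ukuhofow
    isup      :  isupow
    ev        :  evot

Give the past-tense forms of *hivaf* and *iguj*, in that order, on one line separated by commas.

hivafow, igujot

The alternation tracks the final consonant of the stem — -ow when the stem ends in a voiceless consonant (*ukuhof*, *isup*); -ot when the stem ends in a voiced consonant (*tivoj*, *nekjifoj*, *ev*).
Since the final consonant of *hivaf* is /f/ (voiceless), it takes -ow, giving *hivafow*.
*iguj*: final consonant = /j/, voiced → -ot → *igujot*.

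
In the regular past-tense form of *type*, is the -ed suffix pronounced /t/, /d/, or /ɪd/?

The stem *type* ends in a voiceless consonant other than /t/.
The -ed suffix is realized as /ɪd/ after /t, d/; as /t/ after other voiceless consonants; and as /d/ after other voiced sounds.
So -ed on *type* is pronounced /t/.

/t/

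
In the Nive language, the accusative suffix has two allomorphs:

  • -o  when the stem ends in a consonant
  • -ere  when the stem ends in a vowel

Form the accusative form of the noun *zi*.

*zi* — final sound /i/ (a vowel) → -ere → *ziere*.

ziere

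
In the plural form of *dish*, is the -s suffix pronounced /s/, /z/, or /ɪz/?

/ɪz/

The stem *dish* ends in a sibilant (/s, z, ʃ, ʒ, tʃ, dʒ/).
The plural suffix surfaces as /ɪz/ after sibilants, /s/ after other voiceless consonants, and /z/ after other voiced sounds.
So the plural -s on *dish* is pronounced /ɪz/.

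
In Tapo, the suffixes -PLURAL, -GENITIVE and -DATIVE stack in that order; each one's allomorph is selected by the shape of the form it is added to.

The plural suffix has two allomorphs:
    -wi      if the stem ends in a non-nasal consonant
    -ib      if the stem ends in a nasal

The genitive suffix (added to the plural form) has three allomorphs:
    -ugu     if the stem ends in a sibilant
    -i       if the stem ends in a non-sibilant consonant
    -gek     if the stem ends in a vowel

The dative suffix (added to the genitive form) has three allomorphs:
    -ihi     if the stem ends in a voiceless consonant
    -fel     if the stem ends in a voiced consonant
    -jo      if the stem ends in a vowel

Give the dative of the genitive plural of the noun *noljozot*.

*noljozot* — final consonant /t/ (non-nasal) → -wi → *noljozotwi*.
The final sound of the plural form *noljozotwi* is /i/, which is a vowel, so the genitive suffix is -gek, giving *noljozotwigek*.
The genitive form *noljozotwigek* — final sound /k/ (a voiceless consonant) → -ihi → *noljozotwigekihi*.

noljozotwigekihi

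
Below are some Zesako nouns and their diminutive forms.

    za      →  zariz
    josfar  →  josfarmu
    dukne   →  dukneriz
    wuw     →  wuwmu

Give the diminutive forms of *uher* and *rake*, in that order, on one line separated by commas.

The pattern is consonant vs. vowel: -mu when the stem ends in a consonant (*josfar*, *wuw*); -riz when the stem ends in a vowel (*za*, *dukne*).
*uher* — final sound /r/ (a consonant) → -mu → *uhermu*.
*rake* — final sound /e/ (a vowel) → -riz → *rakeriz*.

uhermu, rakeriz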